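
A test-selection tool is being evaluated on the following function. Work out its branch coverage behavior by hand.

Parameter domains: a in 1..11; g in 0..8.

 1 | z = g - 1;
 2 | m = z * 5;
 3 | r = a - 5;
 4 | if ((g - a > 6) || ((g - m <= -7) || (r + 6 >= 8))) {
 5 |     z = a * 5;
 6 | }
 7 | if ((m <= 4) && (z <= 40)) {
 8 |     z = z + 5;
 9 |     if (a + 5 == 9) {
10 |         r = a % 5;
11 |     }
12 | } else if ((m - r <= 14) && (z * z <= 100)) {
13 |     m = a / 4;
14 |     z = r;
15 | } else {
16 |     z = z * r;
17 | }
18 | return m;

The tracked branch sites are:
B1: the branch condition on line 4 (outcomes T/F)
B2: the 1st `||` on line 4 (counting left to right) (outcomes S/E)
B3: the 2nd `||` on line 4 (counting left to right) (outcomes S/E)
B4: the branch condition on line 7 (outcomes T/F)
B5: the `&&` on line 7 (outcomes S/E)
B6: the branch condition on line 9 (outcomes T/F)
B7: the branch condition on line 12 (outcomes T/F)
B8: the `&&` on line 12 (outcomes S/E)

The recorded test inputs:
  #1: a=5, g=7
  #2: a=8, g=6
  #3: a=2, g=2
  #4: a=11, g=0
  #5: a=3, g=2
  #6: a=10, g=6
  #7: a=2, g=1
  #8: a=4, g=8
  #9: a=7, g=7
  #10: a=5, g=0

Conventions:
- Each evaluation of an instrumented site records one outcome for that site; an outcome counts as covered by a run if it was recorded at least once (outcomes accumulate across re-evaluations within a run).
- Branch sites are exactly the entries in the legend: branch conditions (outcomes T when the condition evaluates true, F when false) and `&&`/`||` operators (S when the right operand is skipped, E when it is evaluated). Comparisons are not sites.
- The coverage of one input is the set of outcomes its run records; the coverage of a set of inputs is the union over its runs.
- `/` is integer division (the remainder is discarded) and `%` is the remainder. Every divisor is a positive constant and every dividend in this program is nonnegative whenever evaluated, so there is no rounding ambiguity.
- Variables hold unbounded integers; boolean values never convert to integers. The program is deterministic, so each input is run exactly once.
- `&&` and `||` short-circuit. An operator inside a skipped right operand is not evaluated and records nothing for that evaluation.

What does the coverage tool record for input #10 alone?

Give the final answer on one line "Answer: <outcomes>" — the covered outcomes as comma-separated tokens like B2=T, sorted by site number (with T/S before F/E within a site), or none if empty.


Running input #10 (a=5, g=0), event by event:
  B2->E, B3->E, B1->F, B5->E, B4->T, B6->F
deduplicating events, the covered set is: B1=F, B2=E, B3=E, B4=T, B5=E, B6=F
Answer: B1=F, B2=E, B3=E, B4=T, B5=E, B6=F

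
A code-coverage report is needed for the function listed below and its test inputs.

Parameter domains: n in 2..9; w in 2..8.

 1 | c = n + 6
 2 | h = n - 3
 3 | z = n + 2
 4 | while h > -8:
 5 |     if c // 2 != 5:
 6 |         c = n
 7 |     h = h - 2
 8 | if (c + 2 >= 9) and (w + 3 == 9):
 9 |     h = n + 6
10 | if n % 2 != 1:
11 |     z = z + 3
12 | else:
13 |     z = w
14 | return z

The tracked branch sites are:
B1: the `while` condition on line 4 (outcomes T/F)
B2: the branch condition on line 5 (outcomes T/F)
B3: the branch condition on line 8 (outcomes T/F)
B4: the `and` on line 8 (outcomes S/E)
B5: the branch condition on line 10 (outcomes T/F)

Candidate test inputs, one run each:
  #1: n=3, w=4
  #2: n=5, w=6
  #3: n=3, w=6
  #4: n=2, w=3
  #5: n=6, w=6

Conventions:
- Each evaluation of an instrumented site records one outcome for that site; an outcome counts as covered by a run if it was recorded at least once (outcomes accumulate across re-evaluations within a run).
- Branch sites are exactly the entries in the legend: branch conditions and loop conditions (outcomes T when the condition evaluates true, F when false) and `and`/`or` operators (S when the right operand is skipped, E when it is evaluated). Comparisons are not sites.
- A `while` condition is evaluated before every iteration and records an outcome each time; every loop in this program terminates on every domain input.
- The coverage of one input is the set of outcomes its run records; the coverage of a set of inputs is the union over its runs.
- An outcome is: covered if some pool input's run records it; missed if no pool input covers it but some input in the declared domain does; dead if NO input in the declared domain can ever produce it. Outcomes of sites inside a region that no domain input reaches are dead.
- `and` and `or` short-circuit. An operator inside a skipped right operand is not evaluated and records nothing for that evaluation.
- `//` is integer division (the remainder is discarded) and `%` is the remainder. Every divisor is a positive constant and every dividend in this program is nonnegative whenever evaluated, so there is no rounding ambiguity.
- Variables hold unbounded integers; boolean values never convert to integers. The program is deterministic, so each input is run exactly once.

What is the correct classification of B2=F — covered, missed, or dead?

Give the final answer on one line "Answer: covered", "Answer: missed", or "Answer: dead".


B2=F is recorded by pool input(s) 2 -> covered
Answer: covered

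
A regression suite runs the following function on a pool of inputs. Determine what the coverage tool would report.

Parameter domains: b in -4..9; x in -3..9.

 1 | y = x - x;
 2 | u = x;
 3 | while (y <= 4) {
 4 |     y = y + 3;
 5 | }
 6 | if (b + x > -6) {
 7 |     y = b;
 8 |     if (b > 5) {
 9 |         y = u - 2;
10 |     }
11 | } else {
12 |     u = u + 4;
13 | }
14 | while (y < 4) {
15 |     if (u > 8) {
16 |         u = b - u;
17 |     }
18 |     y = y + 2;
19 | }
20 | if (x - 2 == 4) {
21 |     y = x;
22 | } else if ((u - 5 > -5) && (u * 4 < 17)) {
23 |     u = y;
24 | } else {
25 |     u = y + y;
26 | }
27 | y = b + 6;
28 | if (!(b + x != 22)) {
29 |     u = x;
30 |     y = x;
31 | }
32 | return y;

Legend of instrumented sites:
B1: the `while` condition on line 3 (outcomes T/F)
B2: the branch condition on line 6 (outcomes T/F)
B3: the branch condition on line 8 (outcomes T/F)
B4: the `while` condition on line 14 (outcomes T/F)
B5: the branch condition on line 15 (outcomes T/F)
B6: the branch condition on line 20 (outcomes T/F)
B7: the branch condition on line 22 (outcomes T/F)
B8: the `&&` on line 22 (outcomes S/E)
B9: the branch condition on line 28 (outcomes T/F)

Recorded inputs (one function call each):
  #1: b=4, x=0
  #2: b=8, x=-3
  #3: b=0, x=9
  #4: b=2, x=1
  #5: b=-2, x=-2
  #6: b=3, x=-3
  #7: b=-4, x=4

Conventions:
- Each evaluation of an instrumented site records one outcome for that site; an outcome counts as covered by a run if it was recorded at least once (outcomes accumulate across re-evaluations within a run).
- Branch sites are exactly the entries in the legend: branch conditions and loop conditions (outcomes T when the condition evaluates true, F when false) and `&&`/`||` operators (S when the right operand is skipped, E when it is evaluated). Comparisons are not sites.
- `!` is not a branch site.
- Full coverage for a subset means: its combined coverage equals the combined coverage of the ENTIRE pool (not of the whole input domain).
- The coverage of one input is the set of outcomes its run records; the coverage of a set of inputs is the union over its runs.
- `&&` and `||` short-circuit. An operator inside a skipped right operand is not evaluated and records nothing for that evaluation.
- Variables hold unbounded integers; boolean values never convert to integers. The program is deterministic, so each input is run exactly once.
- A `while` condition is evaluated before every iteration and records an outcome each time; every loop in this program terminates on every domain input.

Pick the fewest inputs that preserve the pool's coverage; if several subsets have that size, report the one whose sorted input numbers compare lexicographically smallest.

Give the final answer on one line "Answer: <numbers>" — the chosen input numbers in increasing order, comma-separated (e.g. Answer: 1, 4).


test 1 (b=4, x=0) hits B1=T, B1=F, B2=T, B3=F, B4=F, B6=F, B7=F, B8=S, B9=F
test 2 (b=8, x=-3) hits B1=T, B1=F, B2=T, B3=T, B4=T, B4=F, B5=F, B6=F, B7=F, B8=S, B9=F
test 3 (b=0, x=9) hits B1=T, B1=F, B2=T, B3=F, B4=T, B4=F, B5=T, B5=F, B6=F, B7=F, B8=S, B9=F
test 4 (b=2, x=1) hits B1=T, B1=F, B2=T, B3=F, B4=T, B4=F, B5=F, B6=F, B7=T, B8=E, B9=F
test 5 (b=-2, x=-2) hits B1=T, B1=F, B2=T, B3=F, B4=T, B4=F, B5=F, B6=F, B7=F, B8=S, B9=F
test 6 (b=3, x=-3) hits B1=T, B1=F, B2=T, B3=F, B4=T, B4=F, B5=F, B6=F, B7=F, B8=S, B9=F
test 7 (b=-4, x=4) hits B1=T, B1=F, B2=T, B3=F, B4=T, B4=F, B5=F, B6=F, B7=T, B8=E, B9=F
union over all inputs: B1=T, B1=F, B2=T, B3=T, B3=F, B4=T, B4=F, B5=T, B5=F, B6=F, B7=T, B7=F, B8=S, B8=E, B9=F (15 outcomes)
size 1 is not enough: best union over all size-1 subsets is 12/15
size 2 is not enough: best union over all size-2 subsets is 14/15
the canonical winner is {2, 3, 4}: size 3, full 15-outcome coverage, earliest index list among size-3 covers
Answer: 2, 3, 4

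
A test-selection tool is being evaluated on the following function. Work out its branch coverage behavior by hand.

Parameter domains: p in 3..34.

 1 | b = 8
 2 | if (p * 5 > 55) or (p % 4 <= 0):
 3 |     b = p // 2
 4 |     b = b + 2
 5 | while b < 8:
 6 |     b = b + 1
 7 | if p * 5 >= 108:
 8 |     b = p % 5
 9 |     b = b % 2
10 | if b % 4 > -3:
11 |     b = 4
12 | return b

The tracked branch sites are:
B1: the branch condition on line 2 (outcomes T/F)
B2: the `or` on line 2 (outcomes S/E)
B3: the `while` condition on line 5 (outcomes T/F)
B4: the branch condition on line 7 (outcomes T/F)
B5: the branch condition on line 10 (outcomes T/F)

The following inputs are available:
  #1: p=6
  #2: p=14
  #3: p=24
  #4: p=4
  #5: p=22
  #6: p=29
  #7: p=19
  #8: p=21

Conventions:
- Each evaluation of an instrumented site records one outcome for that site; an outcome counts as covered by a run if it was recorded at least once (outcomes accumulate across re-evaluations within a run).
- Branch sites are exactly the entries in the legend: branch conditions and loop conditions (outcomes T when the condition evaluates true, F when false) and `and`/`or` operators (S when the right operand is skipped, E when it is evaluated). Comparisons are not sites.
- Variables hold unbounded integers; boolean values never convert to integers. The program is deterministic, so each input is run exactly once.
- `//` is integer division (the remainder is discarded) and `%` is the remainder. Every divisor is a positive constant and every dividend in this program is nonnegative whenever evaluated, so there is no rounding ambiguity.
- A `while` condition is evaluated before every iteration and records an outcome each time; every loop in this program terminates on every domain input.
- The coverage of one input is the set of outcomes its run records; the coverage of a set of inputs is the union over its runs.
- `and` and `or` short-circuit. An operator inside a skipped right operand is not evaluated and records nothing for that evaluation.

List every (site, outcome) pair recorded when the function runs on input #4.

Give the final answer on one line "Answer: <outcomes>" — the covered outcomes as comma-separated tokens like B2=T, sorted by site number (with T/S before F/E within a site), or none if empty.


Running input #4 (p=4), event by event:
  B2->E, B1->T, B3->T, B3->T, B3->T, B3->T, B3->F, B4->F, B5->T
collecting distinct outcomes: B1=T, B2=E, B3=T, B3=F, B4=F, B5=T
Answer: B1=T, B2=E, B3=T, B3=F, B4=F, B5=T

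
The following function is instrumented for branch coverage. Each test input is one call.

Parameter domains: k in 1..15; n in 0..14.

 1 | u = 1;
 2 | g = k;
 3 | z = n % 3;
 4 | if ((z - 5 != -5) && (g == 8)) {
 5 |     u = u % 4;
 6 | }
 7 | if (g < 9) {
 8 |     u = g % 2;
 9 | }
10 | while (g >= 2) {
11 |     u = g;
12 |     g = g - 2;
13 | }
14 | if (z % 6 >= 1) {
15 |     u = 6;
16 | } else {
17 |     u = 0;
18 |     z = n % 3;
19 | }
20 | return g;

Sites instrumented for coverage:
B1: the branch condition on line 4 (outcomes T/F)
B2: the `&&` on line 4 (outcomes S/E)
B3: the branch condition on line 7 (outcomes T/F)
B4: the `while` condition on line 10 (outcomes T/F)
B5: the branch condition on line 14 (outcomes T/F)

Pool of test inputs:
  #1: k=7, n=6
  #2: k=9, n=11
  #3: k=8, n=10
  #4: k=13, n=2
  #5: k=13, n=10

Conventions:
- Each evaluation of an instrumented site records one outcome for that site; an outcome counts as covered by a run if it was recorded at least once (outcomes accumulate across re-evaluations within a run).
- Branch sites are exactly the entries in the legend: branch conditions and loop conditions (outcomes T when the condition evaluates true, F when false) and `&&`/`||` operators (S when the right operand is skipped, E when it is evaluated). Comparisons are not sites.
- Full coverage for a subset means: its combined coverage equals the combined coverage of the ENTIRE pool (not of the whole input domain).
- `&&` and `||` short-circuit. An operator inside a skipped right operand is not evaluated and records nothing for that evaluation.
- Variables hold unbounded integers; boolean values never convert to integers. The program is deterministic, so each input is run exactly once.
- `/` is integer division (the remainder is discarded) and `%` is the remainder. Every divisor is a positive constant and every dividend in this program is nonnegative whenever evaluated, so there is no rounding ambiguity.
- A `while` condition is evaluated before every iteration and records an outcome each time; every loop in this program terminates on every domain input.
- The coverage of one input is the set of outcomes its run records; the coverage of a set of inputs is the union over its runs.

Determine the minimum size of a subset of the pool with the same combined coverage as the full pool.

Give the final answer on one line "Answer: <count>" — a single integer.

input #1 (k=7, n=6): events B2->S, B1->F, B3->T, B4->T, B4->T, B4->T, B4->F, B5->F; covers B1=F, B2=S, B3=T, B4=T, B4=F, B5=F
input #2 (k=9, n=11): events B2->E, B1->F, B3->F, B4->T, B4->T, B4->T, B4->T, B4->F, B5->T; covers B1=F, B2=E, B3=F, B4=T, B4=F, B5=T
input #3 (k=8, n=10): events B2->E, B1->T, B3->T, B4->T, B4->T, B4->T, B4->T, B4->F, B5->T; covers B1=T, B2=E, B3=T, B4=T, B4=F, B5=T
input #4 (k=13, n=2): events B2->E, B1->F, B3->F, B4->T, B4->T, B4->T, B4->T, B4->T, B4->T, B4->F, B5->T; covers B1=F, B2=E, B3=F, B4=T, B4=F, B5=T
input #5 (k=13, n=10): events B2->E, B1->F, B3->F, B4->T, B4->T, B4->T, B4->T, B4->T, B4->T, B4->F, B5->T; covers B1=F, B2=E, B3=F, B4=T, B4=F, B5=T
union over all inputs: B1=T, B1=F, B2=S, B2=E, B3=T, B3=F, B4=T, B4=F, B5=T, B5=F (10 outcomes)
every size-1 subset falls short of the 10 outcomes (best: 6/10)
every size-2 subset falls short of the 10 outcomes (best: 9/10)
the canonical winner is {1, 2, 3}: size 3, full 10-outcome coverage, earliest index list among size-3 covers

Answer: 3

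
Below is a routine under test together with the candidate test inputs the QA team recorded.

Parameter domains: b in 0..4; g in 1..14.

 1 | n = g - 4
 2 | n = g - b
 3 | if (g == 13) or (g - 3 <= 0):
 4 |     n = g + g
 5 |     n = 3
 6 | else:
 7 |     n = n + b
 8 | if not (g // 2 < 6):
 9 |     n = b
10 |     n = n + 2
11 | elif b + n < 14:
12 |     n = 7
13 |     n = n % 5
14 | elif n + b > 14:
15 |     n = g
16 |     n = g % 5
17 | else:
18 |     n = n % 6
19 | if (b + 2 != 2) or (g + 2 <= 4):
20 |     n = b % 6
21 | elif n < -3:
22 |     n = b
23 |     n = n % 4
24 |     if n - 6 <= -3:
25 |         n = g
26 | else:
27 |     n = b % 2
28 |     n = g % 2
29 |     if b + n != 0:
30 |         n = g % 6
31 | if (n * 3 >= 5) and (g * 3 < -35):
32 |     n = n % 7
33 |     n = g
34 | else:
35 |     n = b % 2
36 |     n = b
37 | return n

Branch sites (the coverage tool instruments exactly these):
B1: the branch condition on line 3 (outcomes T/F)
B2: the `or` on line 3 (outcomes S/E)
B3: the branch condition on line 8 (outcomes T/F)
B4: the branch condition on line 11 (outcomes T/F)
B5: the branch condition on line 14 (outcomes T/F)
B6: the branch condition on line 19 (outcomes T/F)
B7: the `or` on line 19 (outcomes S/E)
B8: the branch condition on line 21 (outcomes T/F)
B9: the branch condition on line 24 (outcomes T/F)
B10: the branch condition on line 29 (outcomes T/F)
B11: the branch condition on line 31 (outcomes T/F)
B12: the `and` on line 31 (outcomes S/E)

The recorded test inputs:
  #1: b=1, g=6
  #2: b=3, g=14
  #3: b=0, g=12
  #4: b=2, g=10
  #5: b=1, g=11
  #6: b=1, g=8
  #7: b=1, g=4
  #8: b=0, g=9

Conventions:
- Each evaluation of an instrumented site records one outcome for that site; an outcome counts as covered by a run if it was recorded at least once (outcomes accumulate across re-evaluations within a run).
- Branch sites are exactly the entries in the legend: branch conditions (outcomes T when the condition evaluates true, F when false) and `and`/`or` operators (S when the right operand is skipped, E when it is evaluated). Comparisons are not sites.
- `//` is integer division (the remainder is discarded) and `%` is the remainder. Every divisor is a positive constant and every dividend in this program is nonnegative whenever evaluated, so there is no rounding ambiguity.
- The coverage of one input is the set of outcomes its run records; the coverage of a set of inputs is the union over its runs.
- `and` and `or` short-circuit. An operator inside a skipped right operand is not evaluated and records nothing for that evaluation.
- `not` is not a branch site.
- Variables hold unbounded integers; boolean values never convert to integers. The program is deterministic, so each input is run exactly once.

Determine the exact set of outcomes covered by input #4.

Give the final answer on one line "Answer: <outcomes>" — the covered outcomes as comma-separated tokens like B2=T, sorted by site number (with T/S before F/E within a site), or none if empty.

Tracing the run of input #4 (b=2, g=10):
  B2->E, B1->F, B3->F, B4->T, B7->S, B6->T, B12->E, B11->F
as a set, this run covers: B1=F, B2=E, B3=F, B4=T, B6=T, B7=S, B11=F, B12=E

Answer: B1=F, B2=E, B3=F, B4=T, B6=T, B7=S, B11=F, B12=E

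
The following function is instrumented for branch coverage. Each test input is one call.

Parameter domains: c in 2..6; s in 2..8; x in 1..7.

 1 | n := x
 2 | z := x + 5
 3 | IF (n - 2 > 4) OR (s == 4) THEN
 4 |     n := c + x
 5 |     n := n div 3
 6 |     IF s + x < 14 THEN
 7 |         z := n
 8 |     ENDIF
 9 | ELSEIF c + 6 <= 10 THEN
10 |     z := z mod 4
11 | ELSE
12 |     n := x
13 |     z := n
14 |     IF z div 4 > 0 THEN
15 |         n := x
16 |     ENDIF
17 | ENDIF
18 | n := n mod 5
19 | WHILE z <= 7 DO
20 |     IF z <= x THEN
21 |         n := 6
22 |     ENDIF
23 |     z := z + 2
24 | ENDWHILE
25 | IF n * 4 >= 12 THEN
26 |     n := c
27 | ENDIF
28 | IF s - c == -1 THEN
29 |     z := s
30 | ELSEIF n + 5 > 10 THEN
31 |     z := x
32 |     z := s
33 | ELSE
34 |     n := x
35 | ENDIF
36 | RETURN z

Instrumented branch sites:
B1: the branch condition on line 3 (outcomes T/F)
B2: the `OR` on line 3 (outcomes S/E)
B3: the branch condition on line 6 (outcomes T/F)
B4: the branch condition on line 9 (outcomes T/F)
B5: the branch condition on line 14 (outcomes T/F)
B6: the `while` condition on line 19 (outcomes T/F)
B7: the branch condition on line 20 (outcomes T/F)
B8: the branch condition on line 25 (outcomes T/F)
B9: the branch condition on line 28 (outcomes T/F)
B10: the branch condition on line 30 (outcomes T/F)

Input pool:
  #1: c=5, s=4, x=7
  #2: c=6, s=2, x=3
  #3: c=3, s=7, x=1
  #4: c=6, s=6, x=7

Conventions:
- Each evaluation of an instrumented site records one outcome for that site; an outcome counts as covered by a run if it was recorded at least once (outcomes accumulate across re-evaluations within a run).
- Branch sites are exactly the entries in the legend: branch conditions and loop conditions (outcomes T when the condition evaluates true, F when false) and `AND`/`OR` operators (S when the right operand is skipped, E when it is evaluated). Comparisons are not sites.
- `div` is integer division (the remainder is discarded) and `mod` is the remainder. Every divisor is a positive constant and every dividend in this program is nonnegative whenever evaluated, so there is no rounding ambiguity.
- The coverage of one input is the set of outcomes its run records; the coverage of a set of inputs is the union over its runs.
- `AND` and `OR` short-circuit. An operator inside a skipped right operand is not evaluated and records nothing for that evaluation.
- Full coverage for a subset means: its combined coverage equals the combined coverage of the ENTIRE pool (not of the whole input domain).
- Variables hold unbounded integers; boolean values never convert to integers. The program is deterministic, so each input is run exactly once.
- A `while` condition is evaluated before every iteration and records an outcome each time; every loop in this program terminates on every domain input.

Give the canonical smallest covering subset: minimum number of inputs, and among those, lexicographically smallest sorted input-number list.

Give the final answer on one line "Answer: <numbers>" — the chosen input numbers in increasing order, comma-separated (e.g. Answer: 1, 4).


test 1 (c=5, s=4, x=7) fires B2->S, B1->T, B3->T, B6->T, B7->T, B6->T, B7->T, B6->F, B8->T, B9->T; hits B1=T, B2=S, B3=T, B6=T, B6=F, B7=T, B8=T, B9=T
test 2 (c=6, s=2, x=3) fires B2->E, B1->F, B4->F, B5->F, B6->T, B7->T, B6->T, B7->F, B6->T, B7->F, B6->F, B8->T, B9->F, B10->T; hits B1=F, B2=E, B4=F, B5=F, B6=T, B6=F, B7=T, B7=F, B8=T, B9=F, B10=T
test 3 (c=3, s=7, x=1) fires B2->E, B1->F, B4->T, B6->T, B7->F, B6->T, B7->F, B6->T, B7->F, B6->F, B8->F, B9->F, B10->F; hits B1=F, B2=E, B4=T, B6=T, B6=F, B7=F, B8=F, B9=F, B10=F
test 4 (c=6, s=6, x=7) fires B2->S, B1->T, B3->T, B6->T, B7->T, B6->T, B7->T, B6->F, B8->T, B9->F, B10->T; hits B1=T, B2=S, B3=T, B6=T, B6=F, B7=T, B8=T, B9=F, B10=T
pool-wide coverage (18 outcomes): B1=T, B1=F, B2=S, B2=E, B3=T, B4=T, B4=F, B5=F, B6=T, B6=F, B7=T, B7=F, B8=T, B8=F, B9=T, B9=F, B10=T, B10=F
every size-1 subset falls short of the 18 outcomes (best: 11/18)
every size-2 subset falls short of the 18 outcomes (best: 15/18)
the canonical winner is {1, 2, 3}: size 3, full 18-outcome coverage, earliest index list among size-3 covers
Answer: 1, 2, 3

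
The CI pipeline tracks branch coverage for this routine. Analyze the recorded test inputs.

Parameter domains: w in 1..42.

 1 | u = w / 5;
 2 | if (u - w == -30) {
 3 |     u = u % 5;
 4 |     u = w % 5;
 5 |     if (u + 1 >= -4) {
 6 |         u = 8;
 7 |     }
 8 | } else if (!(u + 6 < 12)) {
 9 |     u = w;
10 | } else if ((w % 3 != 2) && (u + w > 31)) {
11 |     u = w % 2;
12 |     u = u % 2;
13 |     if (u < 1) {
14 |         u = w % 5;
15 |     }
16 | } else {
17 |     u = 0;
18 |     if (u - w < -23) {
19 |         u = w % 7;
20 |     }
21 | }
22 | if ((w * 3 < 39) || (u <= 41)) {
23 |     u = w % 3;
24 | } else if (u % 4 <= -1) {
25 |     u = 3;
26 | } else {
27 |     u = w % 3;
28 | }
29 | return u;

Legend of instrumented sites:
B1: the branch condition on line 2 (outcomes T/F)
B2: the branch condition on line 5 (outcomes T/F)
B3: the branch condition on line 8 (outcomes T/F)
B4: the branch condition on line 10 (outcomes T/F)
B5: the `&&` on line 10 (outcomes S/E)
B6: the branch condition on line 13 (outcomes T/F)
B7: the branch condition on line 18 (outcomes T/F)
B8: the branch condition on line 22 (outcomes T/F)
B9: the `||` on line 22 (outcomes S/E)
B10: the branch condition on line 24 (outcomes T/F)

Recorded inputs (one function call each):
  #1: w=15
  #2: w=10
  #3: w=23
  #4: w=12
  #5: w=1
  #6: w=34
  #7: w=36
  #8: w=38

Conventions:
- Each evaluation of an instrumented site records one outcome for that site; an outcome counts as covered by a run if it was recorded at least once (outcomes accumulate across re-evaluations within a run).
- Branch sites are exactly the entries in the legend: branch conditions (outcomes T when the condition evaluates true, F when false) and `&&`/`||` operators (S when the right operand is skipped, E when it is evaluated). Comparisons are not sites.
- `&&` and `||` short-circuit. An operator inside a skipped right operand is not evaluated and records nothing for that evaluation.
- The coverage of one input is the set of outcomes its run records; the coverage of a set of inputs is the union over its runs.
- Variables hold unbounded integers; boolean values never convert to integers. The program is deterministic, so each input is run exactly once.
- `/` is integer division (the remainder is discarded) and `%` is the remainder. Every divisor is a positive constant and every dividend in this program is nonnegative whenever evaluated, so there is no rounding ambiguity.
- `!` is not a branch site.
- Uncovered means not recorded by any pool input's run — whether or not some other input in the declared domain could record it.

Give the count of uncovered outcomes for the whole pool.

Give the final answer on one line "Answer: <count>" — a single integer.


input #1 (w=15): events B1->F, B3->F, B5->E, B4->F, B7->F, B9->E, B8->T; covers B1=F, B3=F, B4=F, B5=E, B7=F, B8=T, B9=E
input #2 (w=10): events B1->F, B3->F, B5->E, B4->F, B7->F, B9->S, B8->T; covers B1=F, B3=F, B4=F, B5=E, B7=F, B8=T, B9=S
input #3 (w=23): events B1->F, B3->F, B5->S, B4->F, B7->F, B9->E, B8->T; covers B1=F, B3=F, B4=F, B5=S, B7=F, B8=T, B9=E
input #4 (w=12): events B1->F, B3->F, B5->E, B4->F, B7->F, B9->S, B8->T; covers B1=F, B3=F, B4=F, B5=E, B7=F, B8=T, B9=S
input #5 (w=1): events B1->F, B3->F, B5->E, B4->F, B7->F, B9->S, B8->T; covers B1=F, B3=F, B4=F, B5=E, B7=F, B8=T, B9=S
input #6 (w=34): events B1->F, B3->T, B9->E, B8->T; covers B1=F, B3=T, B8=T, B9=E
input #7 (w=36): events B1->F, B3->T, B9->E, B8->T; covers B1=F, B3=T, B8=T, B9=E
input #8 (w=38): events B1->F, B3->T, B9->E, B8->T; covers B1=F, B3=T, B8=T, B9=E
union over the pool: B1=F, B3=T, B3=F, B4=F, B5=S, B5=E, B7=F, B8=T, B9=S, B9=E
uncovered (10 of 20): B1=T, B2=T, B2=F, B4=T, B6=T, B6=F, B7=T, B8=F, B10=T, B10=F
Answer: 10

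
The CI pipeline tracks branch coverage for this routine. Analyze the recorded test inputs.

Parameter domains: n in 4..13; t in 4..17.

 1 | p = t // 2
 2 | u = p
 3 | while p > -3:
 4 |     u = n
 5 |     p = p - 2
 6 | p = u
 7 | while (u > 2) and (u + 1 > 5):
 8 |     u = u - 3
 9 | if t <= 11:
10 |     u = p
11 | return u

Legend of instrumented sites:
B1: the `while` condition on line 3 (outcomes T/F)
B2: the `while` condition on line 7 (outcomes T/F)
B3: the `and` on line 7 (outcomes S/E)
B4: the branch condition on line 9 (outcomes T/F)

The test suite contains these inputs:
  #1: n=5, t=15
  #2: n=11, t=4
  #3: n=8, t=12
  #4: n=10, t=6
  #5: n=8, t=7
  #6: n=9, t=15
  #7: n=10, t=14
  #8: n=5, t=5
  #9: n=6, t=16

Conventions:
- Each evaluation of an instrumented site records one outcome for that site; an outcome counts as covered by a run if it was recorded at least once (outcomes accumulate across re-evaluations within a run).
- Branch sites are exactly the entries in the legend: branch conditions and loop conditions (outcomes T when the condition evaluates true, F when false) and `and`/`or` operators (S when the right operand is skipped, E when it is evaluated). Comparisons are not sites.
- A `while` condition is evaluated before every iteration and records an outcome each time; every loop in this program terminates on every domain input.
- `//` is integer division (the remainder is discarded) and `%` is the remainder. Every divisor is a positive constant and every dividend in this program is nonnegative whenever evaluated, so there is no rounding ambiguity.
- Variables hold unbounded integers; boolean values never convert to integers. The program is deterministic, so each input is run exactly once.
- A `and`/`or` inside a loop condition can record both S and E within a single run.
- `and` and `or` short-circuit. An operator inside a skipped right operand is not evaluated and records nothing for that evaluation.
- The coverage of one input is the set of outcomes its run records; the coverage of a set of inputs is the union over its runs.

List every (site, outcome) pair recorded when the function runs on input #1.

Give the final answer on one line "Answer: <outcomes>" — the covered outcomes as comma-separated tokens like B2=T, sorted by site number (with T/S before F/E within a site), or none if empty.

Running input #1 (n=5, t=15), event by event:
  B1->T, B1->T, B1->T, B1->T, B1->T, B1->F, B3->E, B2->T, B3->S, B2->F
  B4->F
distinct outcomes covered: B1=T, B1=F, B2=T, B2=F, B3=S, B3=E, B4=F

Answer: B1=T, B1=F, B2=T, B2=F, B3=S, B3=E, B4=F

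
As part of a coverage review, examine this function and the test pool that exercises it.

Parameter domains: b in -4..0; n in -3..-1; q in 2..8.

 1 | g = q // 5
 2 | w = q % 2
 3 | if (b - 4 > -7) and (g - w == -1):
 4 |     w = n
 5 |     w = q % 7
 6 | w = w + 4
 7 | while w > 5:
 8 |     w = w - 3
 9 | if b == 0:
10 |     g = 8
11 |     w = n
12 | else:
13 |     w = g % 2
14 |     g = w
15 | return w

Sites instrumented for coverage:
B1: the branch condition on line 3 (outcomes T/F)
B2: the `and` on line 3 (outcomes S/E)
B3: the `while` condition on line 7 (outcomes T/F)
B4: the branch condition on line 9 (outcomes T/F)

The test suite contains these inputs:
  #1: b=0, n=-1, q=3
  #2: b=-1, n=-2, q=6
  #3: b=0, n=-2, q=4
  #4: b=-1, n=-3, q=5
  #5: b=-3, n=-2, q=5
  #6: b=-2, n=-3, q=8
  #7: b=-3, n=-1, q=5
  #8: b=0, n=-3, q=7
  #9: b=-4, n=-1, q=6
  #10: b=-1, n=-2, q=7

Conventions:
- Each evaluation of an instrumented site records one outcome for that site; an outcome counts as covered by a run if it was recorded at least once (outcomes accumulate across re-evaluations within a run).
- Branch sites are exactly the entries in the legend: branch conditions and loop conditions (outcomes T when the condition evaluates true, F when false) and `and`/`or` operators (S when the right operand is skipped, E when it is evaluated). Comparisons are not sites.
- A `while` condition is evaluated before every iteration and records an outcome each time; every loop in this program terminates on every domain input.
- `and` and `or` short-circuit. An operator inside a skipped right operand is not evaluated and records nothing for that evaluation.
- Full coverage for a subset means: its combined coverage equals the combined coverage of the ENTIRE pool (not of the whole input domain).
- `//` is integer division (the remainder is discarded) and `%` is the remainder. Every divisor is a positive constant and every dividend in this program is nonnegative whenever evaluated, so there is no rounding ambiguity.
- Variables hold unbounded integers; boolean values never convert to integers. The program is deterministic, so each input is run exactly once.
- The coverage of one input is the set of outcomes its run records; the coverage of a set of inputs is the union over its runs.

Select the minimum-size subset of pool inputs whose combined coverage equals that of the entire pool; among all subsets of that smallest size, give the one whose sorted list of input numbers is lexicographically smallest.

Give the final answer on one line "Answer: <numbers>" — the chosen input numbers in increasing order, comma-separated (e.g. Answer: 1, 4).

#1 (b=0, n=-1, q=3) -> B2->E, B1->T, B3->T, B3->F, B4->T; covered: B1=T, B2=E, B3=T, B3=F, B4=T
#2 (b=-1, n=-2, q=6) -> B2->E, B1->F, B3->F, B4->F; covered: B1=F, B2=E, B3=F, B4=F
#3 (b=0, n=-2, q=4) -> B2->E, B1->F, B3->F, B4->T; covered: B1=F, B2=E, B3=F, B4=T
#4 (b=-1, n=-3, q=5) -> B2->E, B1->F, B3->F, B4->F; covered: B1=F, B2=E, B3=F, B4=F
#5 (b=-3, n=-2, q=5) -> B2->S, B1->F, B3->F, B4->F; covered: B1=F, B2=S, B3=F, B4=F
#6 (b=-2, n=-3, q=8) -> B2->E, B1->F, B3->F, B4->F; covered: B1=F, B2=E, B3=F, B4=F
#7 (b=-3, n=-1, q=5) -> B2->S, B1->F, B3->F, B4->F; covered: B1=F, B2=S, B3=F, B4=F
#8 (b=0, n=-3, q=7) -> B2->E, B1->F, B3->F, B4->T; covered: B1=F, B2=E, B3=F, B4=T
#9 (b=-4, n=-1, q=6) -> B2->S, B1->F, B3->F, B4->F; covered: B1=F, B2=S, B3=F, B4=F
#10 (b=-1, n=-2, q=7) -> B2->E, B1->F, B3->F, B4->F; covered: B1=F, B2=E, B3=F, B4=F
together the pool reaches 8 outcomes: B1=T, B1=F, B2=S, B2=E, B3=T, B3=F, B4=T, B4=F
no size-1 subset reaches all 8 outcomes (best union: 5/8)
the canonical winner is {1, 5}: size 2, full 8-outcome coverage, earliest index list among size-2 covers

Answer: 1, 5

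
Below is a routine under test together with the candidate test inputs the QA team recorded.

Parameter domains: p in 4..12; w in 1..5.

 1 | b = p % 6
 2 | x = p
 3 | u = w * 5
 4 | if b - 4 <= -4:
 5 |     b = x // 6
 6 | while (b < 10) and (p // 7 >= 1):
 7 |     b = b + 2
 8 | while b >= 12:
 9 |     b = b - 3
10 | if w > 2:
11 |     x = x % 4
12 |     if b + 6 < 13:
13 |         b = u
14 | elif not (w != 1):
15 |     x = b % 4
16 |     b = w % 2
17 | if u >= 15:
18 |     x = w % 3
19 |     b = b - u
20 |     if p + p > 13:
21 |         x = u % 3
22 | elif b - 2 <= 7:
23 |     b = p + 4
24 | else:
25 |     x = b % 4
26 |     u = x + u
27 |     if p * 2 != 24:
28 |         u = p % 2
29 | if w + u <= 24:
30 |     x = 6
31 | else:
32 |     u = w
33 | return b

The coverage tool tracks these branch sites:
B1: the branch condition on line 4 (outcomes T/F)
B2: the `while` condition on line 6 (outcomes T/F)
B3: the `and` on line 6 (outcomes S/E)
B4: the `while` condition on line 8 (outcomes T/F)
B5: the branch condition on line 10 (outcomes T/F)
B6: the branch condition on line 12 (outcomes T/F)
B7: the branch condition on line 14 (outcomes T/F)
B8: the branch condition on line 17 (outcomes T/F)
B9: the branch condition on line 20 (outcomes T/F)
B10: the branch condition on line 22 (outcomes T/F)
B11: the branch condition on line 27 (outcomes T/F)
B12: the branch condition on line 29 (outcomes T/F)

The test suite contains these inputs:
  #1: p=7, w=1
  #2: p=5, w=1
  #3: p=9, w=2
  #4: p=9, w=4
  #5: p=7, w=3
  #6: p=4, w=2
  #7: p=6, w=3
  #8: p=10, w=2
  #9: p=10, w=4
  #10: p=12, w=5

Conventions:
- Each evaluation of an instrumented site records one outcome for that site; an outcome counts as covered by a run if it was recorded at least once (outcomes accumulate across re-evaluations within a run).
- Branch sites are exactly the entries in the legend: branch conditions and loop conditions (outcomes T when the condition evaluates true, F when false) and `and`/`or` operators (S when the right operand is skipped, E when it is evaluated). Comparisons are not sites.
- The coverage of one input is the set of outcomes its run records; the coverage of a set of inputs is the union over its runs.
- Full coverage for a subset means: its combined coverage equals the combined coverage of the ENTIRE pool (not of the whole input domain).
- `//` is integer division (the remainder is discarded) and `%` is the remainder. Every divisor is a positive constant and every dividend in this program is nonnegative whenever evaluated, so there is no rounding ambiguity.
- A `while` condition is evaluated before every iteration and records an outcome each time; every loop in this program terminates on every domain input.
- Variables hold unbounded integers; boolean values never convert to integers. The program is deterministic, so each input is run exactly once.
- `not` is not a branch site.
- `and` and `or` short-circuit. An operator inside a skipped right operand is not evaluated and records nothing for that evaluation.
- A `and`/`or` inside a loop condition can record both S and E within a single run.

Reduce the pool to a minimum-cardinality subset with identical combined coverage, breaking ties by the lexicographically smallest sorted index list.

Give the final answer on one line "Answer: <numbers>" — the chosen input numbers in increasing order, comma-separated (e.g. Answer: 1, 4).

run #1 (p=7, w=1) runs B1->F, B3->E, B2->T, B3->E, B2->T, B3->E, B2->T, B3->E, B2->T, B3->E, B2->T, B3->S, B2->F, B4->F, ...; records B1=F, B2=T, B2=F, B3=S, B3=E, B4=F, B5=F, B7=T, B8=F, B10=T, B12=T
run #2 (p=5, w=1) runs B1->F, B3->E, B2->F, B4->F, B5->F, B7->T, B8->F, B10->T, B12->T; records B1=F, B2=F, B3=E, B4=F, B5=F, B7=T, B8=F, B10=T, B12=T
run #3 (p=9, w=2) runs B1->F, B3->E, B2->T, B3->E, B2->T, B3->E, B2->T, B3->E, B2->T, B3->S, B2->F, B4->F, B5->F, B7->F, ...; records B1=F, B2=T, B2=F, B3=S, B3=E, B4=F, B5=F, B7=F, B8=F, B10=F, B11=T, B12=T
run #4 (p=9, w=4) runs B1->F, B3->E, B2->T, B3->E, B2->T, B3->E, B2->T, B3->E, B2->T, B3->S, B2->F, B4->F, B5->T, B6->F, ...; records B1=F, B2=T, B2=F, B3=S, B3=E, B4=F, B5=T, B6=F, B8=T, B9=T, B12=T
run #5 (p=7, w=3) runs B1->F, B3->E, B2->T, B3->E, B2->T, B3->E, B2->T, B3->E, B2->T, B3->E, B2->T, B3->S, B2->F, B4->F, ...; records B1=F, B2=T, B2=F, B3=S, B3=E, B4=F, B5=T, B6=F, B8=T, B9=T, B12=T
run #6 (p=4, w=2) runs B1->F, B3->E, B2->F, B4->F, B5->F, B7->F, B8->F, B10->T, B12->T; records B1=F, B2=F, B3=E, B4=F, B5=F, B7=F, B8=F, B10=T, B12=T
run #7 (p=6, w=3) runs B1->T, B3->E, B2->F, B4->F, B5->T, B6->T, B8->T, B9->F, B12->T; records B1=T, B2=F, B3=E, B4=F, B5=T, B6=T, B8=T, B9=F, B12=T
run #8 (p=10, w=2) runs B1->F, B3->E, B2->T, B3->E, B2->T, B3->E, B2->T, B3->S, B2->F, B4->F, B5->F, B7->F, B8->F, B10->F, ...; records B1=F, B2=T, B2=F, B3=S, B3=E, B4=F, B5=F, B7=F, B8=F, B10=F, B11=T, B12=T
run #9 (p=10, w=4) runs B1->F, B3->E, B2->T, B3->E, B2->T, B3->E, B2->T, B3->S, B2->F, B4->F, B5->T, B6->F, B8->T, B9->T, ...; records B1=F, B2=T, B2=F, B3=S, B3=E, B4=F, B5=T, B6=F, B8=T, B9=T, B12=T
run #10 (p=12, w=5) runs B1->T, B3->E, B2->T, B3->E, B2->T, B3->E, B2->T, B3->E, B2->T, B3->S, B2->F, B4->F, B5->T, B6->F, ...; records B1=T, B2=T, B2=F, B3=S, B3=E, B4=F, B5=T, B6=F, B8=T, B9=T, B12=F
union over all inputs: B1=T, B1=F, B2=T, B2=F, B3=S, B3=E, B4=F, B5=T, B5=F, B6=T, B6=F, B7=T, B7=F, B8=T, B8=F, B9=T, B9=F, B10=T, B10=F, B11=T, B12=T, B12=F (22 outcomes)
checked all size-1 subsets: none covers 22 outcomes (max 12/22)
checked all size-2 subsets: none covers 22 outcomes (max 18/22)
checked all size-3 subsets: none covers 22 outcomes (max 20/22)
the canonical winner is {1, 3, 7, 10}: size 4, full 22-outcome coverage, earliest index list among size-4 covers

Answer: 1, 3, 7, 10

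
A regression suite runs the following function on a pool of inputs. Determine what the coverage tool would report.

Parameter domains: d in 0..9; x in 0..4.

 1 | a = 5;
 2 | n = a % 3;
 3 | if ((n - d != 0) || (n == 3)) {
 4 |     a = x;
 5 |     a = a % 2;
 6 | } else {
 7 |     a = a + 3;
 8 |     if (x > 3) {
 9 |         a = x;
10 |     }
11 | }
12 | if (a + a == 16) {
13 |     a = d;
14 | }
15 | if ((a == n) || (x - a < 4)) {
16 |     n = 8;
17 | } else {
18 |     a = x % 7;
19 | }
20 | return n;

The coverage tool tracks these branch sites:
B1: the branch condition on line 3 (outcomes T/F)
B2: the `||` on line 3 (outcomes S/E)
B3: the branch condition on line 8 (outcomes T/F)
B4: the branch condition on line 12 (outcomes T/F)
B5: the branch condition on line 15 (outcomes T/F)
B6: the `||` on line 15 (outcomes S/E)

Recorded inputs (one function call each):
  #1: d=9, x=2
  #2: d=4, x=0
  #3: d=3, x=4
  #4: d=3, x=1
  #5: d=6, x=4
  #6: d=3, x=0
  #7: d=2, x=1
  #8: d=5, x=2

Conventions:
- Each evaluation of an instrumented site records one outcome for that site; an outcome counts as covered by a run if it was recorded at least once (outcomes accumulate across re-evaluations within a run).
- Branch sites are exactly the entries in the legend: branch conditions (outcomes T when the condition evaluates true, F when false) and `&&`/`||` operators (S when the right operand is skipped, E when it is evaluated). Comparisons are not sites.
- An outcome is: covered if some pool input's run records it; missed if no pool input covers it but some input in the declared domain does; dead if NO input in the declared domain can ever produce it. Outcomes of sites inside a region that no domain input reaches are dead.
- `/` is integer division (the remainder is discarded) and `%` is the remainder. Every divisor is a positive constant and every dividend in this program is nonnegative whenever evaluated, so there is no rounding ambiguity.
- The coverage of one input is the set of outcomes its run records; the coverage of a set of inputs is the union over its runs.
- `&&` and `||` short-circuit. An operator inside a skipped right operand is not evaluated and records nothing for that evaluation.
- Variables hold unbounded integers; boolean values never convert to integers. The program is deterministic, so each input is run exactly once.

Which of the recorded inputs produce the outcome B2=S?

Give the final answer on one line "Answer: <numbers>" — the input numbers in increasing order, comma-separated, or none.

input #1 (d=9, x=2): records B2=S
input #2 (d=4, x=0): records B2=S
input #3 (d=3, x=4): records B2=S
input #4 (d=3, x=1): records B2=S
input #5 (d=6, x=4): records B2=S
input #6 (d=3, x=0): records B2=S
input #7 (d=2, x=1): does not record B2=S
input #8 (d=5, x=2): records B2=S

Answer: 1, 2, 3, 4, 5, 6, 8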